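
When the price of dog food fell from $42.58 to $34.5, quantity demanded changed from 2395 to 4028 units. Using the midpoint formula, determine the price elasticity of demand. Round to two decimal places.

%Δq = (4028 − 2395)/[(2395 + 4028)/2] = 1633/3211.5 ≈ 0.5085.
%Δp = (34.5 − 42.58)/[(42.58 + 34.5)/2] = -8.08/38.54 ≈ -0.2097.
Arc elasticity E = %Δq/%Δp ≈ 0.5085/-0.2097 ≈ -2.43.
|E| > 1: demand is elastic over this range.

-2.43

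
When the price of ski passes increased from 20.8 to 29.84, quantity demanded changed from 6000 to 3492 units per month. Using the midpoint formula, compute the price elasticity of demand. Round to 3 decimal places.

%Δq = (3492 − 6000)/[(6000 + 3492)/2] = -2508/4746 ≈ -0.5284.
%ΔP = (29.84 − 20.8)/[(20.8 + 29.84)/2] = 9.04/25.32 ≈ 0.3570.
Arc elasticity E = %Δq/%ΔP ≈ -0.5284/0.3570 ≈ -1.480.
|E| > 1: demand is elastic over this range.

-1.480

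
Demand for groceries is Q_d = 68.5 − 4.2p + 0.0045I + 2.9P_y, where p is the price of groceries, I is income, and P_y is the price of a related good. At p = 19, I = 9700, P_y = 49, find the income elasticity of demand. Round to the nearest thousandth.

0.250

At the given point, Q_d = 68.5 − 4.2(19) + 0.0045(9700) + 2.9(49) = 68.5 − 79.8 + 43.65 + 142.1 = 174.45.
∂Q_d/∂I = +0.0045, so E_I = 0.0045·(9700/174.45) ≈ 0.250.
E_I ∈ (0,1): normal good (necessity).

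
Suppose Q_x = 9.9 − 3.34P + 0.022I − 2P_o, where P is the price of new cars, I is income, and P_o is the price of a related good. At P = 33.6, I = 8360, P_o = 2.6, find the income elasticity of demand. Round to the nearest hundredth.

2.41

At the given point, Q_x = 9.9 − 3.34(33.6) + 0.022(8360) − 2(2.6) = 9.9 − 112.224 + 183.92 − 5.2 = 76.396.
∂Q_x/∂I = +0.022, so E_I = 0.022·(8360/76.396) ≈ 2.41.
E_I > 1: normal good (luxury).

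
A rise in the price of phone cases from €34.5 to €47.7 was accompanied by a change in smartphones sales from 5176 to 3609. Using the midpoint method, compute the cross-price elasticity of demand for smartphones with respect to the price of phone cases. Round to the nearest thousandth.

%ΔQ_x = (3609 − 5176)/[(5176+3609)/2] = -1567/4392.5 ≈ -0.3567.
%ΔP_y = (47.7 − 34.5)/[(34.5+47.7)/2] ≈ 0.3212.
E_xy = -0.3567/0.3212 ≈ -1.111.
E_xy < 0, so smartphones and phone cases are complements.

-1.111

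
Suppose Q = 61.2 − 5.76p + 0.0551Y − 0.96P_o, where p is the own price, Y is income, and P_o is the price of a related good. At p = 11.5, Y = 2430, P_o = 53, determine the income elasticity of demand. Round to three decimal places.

1.717

Substituting, Q = 61.2 − 5.76(11.5) + 0.0551(2430) − 0.96(53) = 61.2 − 66.24 + 133.893 − 50.88 = 77.973.
∂Q/∂Y = +0.0551, so E_I = 0.0551·(2430/77.973) ≈ 1.717.
E_I > 1: normal good (luxury).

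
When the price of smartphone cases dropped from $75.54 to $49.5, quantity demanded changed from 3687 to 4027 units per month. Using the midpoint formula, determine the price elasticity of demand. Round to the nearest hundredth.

-0.21

%Δq = (4027 − 3687)/[(3687 + 4027)/2] = 340/3857 ≈ 0.0882.
%ΔP = (49.5 − 75.54)/[(75.54 + 49.5)/2] = -26.04/62.52 ≈ -0.4165.
Arc elasticity E = %Δq/%ΔP ≈ 0.0882/-0.4165 ≈ -0.21.
|E| < 1: demand is inelastic over this range.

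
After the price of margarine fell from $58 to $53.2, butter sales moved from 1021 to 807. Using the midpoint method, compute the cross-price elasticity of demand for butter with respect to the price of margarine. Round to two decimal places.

%ΔQ_x = (807 − 1021)/[(1021+807)/2] = -214/914 ≈ -0.2341.
%ΔP_y = (53.2 − 58)/[(58+53.2)/2] ≈ -0.0863.
E_xy = -0.2341/-0.0863 ≈ 2.71.
E_xy > 0, so butter and margarine are substitutes.

2.71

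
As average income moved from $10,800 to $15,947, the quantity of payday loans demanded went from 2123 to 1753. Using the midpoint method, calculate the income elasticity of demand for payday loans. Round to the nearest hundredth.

-0.50

%ΔQ = (1753 − 2123)/[(2123+1753)/2] = -370/1938 ≈ -0.1909.
%ΔM = (15,947 − 10,800)/[(10,800+15,947)/2] = 5147/13373.5 ≈ 0.3849.
E_I = %ΔQ/%ΔM ≈ -0.50.
E_I < 0: inferior good.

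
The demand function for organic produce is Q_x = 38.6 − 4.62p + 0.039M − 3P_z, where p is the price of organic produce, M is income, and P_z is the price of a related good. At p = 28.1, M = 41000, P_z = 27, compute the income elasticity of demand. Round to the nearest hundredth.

First evaluate Q_x: 38.6 − 4.62(28.1) + 0.039(41000) − 3(27) = 38.6 − 129.822 + 1599 − 81 = 1426.778.
∂Q_x/∂M = +0.039, so E_I = 0.039·(41000/1426.778) ≈ 1.12.
E_I > 1: normal good (luxury).

1.12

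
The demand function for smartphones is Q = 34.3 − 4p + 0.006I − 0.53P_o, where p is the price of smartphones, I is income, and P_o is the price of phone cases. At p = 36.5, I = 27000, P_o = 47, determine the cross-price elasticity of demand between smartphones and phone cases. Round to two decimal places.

-0.98

Substituting, Q = 34.3 − 4(36.5) + 0.006(27000) − 0.53(47) = 34.3 − 146 + 162 − 24.91 = 25.39.
∂Q/∂P_o = −0.53, so E_xy = -0.53·(47/25.39) ≈ -0.98.
E_xy < 0: the goods are complements.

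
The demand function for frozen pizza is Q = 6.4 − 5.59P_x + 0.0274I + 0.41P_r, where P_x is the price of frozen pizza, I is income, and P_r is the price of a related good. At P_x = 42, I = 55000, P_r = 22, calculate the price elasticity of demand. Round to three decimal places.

-0.182

Substituting, Q = 6.4 − 5.59(42) + 0.0274(55000) + 0.41(22) = 6.4 − 234.78 + 1507 + 9.02 = 1287.64.
∂Q/∂P_x = −5.59, so E_p = (−5.59)·(42/1287.64) ≈ -0.182.
|E_p| < 1: demand is inelastic.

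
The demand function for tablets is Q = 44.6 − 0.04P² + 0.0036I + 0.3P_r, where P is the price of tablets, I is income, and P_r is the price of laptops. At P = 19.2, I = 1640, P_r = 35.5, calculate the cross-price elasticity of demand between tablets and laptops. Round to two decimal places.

Evaluating quantity at (P, I, P_r) gives Q = 44.6 − 0.04(19.2)² + 0.0036(1640) + 0.3(35.5) = 44.6 − 14.7456 + 5.904 + 10.65 = 46.4084.
∂Q/∂P_r = +0.3, so E_xy = 0.3·(35.5/46.4084) ≈ 0.23.
E_xy > 0: the goods are substitutes.

0.23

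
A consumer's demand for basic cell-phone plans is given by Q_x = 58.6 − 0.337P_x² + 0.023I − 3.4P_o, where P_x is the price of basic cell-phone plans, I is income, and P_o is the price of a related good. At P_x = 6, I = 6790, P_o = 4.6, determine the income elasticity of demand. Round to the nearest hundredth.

0.84

At the given point, Q_x = 58.6 − 0.337(6)² + 0.023(6790) − 3.4(4.6) = 58.6 − 12.132 + 156.17 − 15.64 = 186.998.
∂Q_x/∂I = +0.023, so E_I = 0.023·(6790/186.998) ≈ 0.84.
E_I ∈ (0,1): normal good (necessity).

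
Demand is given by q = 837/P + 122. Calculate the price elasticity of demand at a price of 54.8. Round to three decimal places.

At P = 54.8, q = 137.2737.
dq/dP = −837/P² = −0.2787.
Point elasticity E = (dq/dP)·(P/q) = -0.2787 × 54.8/137.2737 ≈ -0.111.
|E| < 1, so demand is inelastic at this price.

-0.111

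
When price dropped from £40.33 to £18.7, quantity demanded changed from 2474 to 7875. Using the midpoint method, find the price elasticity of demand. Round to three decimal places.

%Δq = (7875 − 2474)/[(2474 + 7875)/2] = 5401/5174.5 ≈ 1.0438.
%ΔP = (18.7 − 40.33)/[(40.33 + 18.7)/2] = -21.63/29.515 ≈ -0.7328.
Arc elasticity E = %Δq/%ΔP ≈ 1.0438/-0.7328 ≈ -1.424.
|E| > 1: demand is elastic over this range.

-1.424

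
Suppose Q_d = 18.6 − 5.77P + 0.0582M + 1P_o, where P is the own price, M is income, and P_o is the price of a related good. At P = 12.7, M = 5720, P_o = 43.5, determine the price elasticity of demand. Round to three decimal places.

At the given point, Q_d = 18.6 − 5.77(12.7) + 0.0582(5720) + 1(43.5) = 18.6 − 73.279 + 332.904 + 43.5 = 321.725.
∂Q_d/∂P = −5.77, so E_p = (−5.77)·(12.7/321.725) ≈ -0.228.
|E_p| < 1: demand is inelastic.

-0.228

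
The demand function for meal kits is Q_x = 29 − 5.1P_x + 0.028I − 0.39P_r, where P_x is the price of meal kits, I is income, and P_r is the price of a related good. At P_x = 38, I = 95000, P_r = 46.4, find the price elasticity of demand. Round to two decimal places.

-0.08

At the given point, Q_x = 29 − 5.1(38) + 0.028(95000) − 0.39(46.4) = 29 − 193.8 + 2660 − 18.096 = 2477.104.
∂Q_x/∂P_x = −5.1, so E_p = (−5.1)·(38/2477.104) ≈ -0.08.
|E_p| < 1: demand is inelastic.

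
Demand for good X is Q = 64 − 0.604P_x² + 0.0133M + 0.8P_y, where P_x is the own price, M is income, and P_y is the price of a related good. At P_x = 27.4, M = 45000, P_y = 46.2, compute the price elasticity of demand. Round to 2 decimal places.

Evaluating quantity at (P_x, M, P_y) gives Q = 64 − 0.604(27.4)² + 0.0133(45000) + 0.8(46.2) = 64 − 453.459 + 598.5 + 36.96 = 246.001.
∂Q/∂P_x = −2·0.604·P_x = -33.0992, so E_p = -33.0992·(27.4/246.001) ≈ -3.69.
|E_p| > 1: demand is elastic.

-3.69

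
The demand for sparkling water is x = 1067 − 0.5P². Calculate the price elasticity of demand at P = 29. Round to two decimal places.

-1.30

At P = 29, x = 646.5.
dx/dP = −2·0.5·P = −29.
Point elasticity E = (dx/dP)·(P/x) = -29 × 29/646.5 ≈ -1.30.
|E| > 1, so demand is elastic at this price.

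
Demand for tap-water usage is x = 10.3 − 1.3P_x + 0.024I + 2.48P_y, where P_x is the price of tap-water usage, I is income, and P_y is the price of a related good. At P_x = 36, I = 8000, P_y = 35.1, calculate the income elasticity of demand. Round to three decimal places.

At the given point, x = 10.3 − 1.3(36) + 0.024(8000) + 2.48(35.1) = 10.3 − 46.8 + 192 + 87.048 = 242.548.
∂x/∂I = +0.024, so E_I = 0.024·(8000/242.548) ≈ 0.792.
E_I ∈ (0,1): normal good (necessity).

0.792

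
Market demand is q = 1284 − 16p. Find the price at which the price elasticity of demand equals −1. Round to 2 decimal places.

40.13

For linear demand q = a − bp, E = −bp/(a − bp). |E| = 1 ⇒ bp = a − bp ⇒ p = a/(2b).
p = 1284/(2·16) ≈ 40.13.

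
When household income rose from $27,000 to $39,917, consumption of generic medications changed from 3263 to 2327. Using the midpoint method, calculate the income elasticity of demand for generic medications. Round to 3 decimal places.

%ΔQ = (2327 − 3263)/[(3263+2327)/2] = -936/2795 ≈ -0.3349.
%ΔI = (39,917 − 27,000)/[(27,000+39,917)/2] = 12917/33458.5 ≈ 0.3861.
E_I = %ΔQ/%ΔI ≈ -0.867.
E_I < 0: inferior good.

-0.867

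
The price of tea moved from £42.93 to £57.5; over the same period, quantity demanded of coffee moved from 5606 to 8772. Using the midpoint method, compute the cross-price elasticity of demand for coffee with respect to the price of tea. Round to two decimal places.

%ΔQ_x = (8772 − 5606)/[(5606+8772)/2] = 3166/7189 ≈ 0.4404.
%ΔP_y = (57.5 − 42.93)/[(42.93+57.5)/2] ≈ 0.2902.
E_xy = 0.4404/0.2902 ≈ 1.52.
E_xy > 0, so coffee and tea are substitutes.

1.52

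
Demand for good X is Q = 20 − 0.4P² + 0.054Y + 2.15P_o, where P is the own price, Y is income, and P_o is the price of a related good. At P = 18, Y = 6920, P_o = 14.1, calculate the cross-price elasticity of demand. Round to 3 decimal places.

Q = 20 − 0.4(18)² + 0.054(6920) + 2.15(14.1) = 20 − 129.6 + 373.68 + 30.315 = 294.395.
∂Q/∂P_o = +2.15, so E_xy = 2.15·(14.1/294.395) ≈ 0.103.
E_xy > 0: the goods are substitutes.

0.103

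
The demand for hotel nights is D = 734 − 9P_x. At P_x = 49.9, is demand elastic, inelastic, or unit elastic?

elastic

At P_x = 49.9, D = 284.9.
dD/dP_x = −9.
Point elasticity E = (dD/dP_x)·(P_x/D) = -9 × 49.9/284.9 ≈ -1.576.
|E| ≈ 1.576 > 1, so demand is elastic.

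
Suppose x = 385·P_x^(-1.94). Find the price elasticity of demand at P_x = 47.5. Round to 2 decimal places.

For a Cobb–Douglas (constant-elasticity) form x = A·P_x^α·…, the elasticity with respect to P_x equals the exponent α at every point.
Here the exponent on P_x is -1.94, so the price elasticity of demand is -1.94.

-1.94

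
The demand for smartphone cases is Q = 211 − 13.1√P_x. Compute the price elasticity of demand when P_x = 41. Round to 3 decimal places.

-0.330

At P_x = 41, Q = 127.1191.
dQ/dP_x = −13.1/(2√P_x) = −13.1/(2·6.4031).
Point elasticity E = (dQ/dP_x)·(P_x/Q) = -1.0229 × 41/127.1191 ≈ -0.330.
|E| < 1, so demand is inelastic at this price.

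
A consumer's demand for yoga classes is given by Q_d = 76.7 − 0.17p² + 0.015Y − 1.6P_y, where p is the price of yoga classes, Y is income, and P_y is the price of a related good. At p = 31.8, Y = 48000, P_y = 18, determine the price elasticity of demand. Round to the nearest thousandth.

-0.577

Substituting, Q_d = 76.7 − 0.17(31.8)² + 0.015(48000) − 1.6(18) = 76.7 − 171.9108 + 720 − 28.8 = 595.9892.
∂Q_d/∂p = −2·0.17·p = -10.812, so E_p = -10.812·(31.8/595.9892) ≈ -0.577.
|E_p| < 1: demand is inelastic.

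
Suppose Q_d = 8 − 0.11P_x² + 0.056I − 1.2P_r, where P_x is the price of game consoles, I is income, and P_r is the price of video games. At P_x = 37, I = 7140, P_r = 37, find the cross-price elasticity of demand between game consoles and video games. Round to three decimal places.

First evaluate Q_d: 8 − 0.11(37)² + 0.056(7140) − 1.2(37) = 8 − 150.59 + 399.84 − 44.4 = 212.85.
∂Q_d/∂P_r = −1.2, so E_xy = -1.2·(37/212.85) ≈ -0.209.
E_xy < 0: the goods are complements.

-0.209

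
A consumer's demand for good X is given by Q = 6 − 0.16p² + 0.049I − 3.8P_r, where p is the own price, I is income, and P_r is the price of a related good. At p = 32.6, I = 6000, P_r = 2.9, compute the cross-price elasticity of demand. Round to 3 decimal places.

-0.093

Substituting, Q = 6 − 0.16(32.6)² + 0.049(6000) − 3.8(2.9) = 6 − 170.0416 + 294 − 11.02 = 118.9384.
∂Q/∂P_r = −3.8, so E_xy = -3.8·(2.9/118.9384) ≈ -0.093.
E_xy < 0: the goods are complements.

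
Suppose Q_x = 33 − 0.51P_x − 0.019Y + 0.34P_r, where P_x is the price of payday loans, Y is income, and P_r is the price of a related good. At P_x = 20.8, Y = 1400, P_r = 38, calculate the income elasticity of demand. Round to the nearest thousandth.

-3.053

At the given point, Q_x = 33 − 0.51(20.8) − 0.019(1400) + 0.34(38) = 33 − 10.608 − 26.6 + 12.92 = 8.712.
∂Q_x/∂Y = −0.019, so E_I = -0.019·(1400/8.712) ≈ -3.053.
E_I < 0: inferior good.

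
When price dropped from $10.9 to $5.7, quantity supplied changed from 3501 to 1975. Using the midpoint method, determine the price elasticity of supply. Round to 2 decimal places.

%Δq = (1975 − 3501)/[(3501 + 1975)/2] = -1526/2738 ≈ -0.5573.
%ΔP = (5.7 − 10.9)/[(10.9 + 5.7)/2] = -5.2/8.3 ≈ -0.6265.
Arc elasticity E = %Δq/%ΔP ≈ -0.5573/-0.6265 ≈ 0.89.
|E| < 1: supply is inelastic over this range.

0.89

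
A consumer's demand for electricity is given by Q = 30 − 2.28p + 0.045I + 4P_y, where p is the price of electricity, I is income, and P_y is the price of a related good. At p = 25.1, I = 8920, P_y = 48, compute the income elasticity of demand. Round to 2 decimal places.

0.71

Substituting, Q = 30 − 2.28(25.1) + 0.045(8920) + 4(48) = 30 − 57.228 + 401.4 + 192 = 566.172.
∂Q/∂I = +0.045, so E_I = 0.045·(8920/566.172) ≈ 0.71.
E_I ∈ (0,1): normal good (necessity).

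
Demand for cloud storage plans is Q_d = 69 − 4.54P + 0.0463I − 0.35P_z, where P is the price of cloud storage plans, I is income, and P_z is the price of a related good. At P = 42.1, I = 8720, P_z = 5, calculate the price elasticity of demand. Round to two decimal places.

-0.68

Substituting, Q_d = 69 − 4.54(42.1) + 0.0463(8720) − 0.35(5) = 69 − 191.134 + 403.736 − 1.75 = 279.852.
∂Q_d/∂P = −4.54, so E_p = (−4.54)·(42.1/279.852) ≈ -0.68.
|E_p| < 1: demand is inelastic.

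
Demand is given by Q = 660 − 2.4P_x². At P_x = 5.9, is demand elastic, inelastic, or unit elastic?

inelastic

At P_x = 5.9, Q = 576.456.
dQ/dP_x = −2·2.4·P_x = −28.32.
Point elasticity E = (dQ/dP_x)·(P_x/Q) = -28.32 × 5.9/576.456 ≈ -0.290.
|E| ≈ 0.290 < 1, so demand is inelastic.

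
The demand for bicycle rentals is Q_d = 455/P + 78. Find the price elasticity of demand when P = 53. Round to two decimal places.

-0.10

At P = 53, Q_d = 86.5849.
dQ_d/dP = −455/P² = −0.162.
Point elasticity E = (dQ_d/dP)·(P/Q_d) = -0.162 × 53/86.5849 ≈ -0.10.
|E| < 1, so demand is inelastic at this price.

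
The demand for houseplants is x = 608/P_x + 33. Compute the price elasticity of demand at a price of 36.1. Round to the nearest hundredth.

At P_x = 36.1, x = 49.8421.
dx/dP_x = −608/P_x² = −0.4665.
Point elasticity E = (dx/dP_x)·(P_x/x) = -0.4665 × 36.1/49.8421 ≈ -0.34.
|E| < 1, so demand is inelastic at this price.

-0.34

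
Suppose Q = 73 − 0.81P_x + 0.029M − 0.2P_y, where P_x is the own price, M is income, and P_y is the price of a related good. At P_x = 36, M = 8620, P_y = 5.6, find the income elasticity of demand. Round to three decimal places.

0.854

Q = 73 − 0.81(36) + 0.029(8620) − 0.2(5.6) = 73 − 29.16 + 249.98 − 1.12 = 292.7.
∂Q/∂M = +0.029, so E_I = 0.029·(8620/292.7) ≈ 0.854.
E_I ∈ (0,1): normal good (necessity).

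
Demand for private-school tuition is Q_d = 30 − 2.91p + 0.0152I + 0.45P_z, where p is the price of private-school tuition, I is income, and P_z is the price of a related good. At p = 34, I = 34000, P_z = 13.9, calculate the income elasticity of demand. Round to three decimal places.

Q_d = 30 − 2.91(34) + 0.0152(34000) + 0.45(13.9) = 30 − 98.94 + 516.8 + 6.255 = 454.115.
∂Q_d/∂I = +0.0152, so E_I = 0.0152·(34000/454.115) ≈ 1.138.
E_I > 1: normal good (luxury).

1.138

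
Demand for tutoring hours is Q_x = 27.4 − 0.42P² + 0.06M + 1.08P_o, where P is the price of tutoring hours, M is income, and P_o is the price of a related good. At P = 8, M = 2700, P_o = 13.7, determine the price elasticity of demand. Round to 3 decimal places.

-0.303

First evaluate Q_x: 27.4 − 0.42(8)² + 0.06(2700) + 1.08(13.7) = 27.4 − 26.88 + 162 + 14.796 = 177.316.
∂Q_x/∂P = −2·0.42·P = -6.72, so E_p = -6.72·(8/177.316) ≈ -0.303.
|E_p| < 1: demand is inelastic.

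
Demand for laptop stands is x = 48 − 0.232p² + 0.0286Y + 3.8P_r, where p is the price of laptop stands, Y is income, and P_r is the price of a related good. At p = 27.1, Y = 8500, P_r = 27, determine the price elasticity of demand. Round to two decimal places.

At the given point, x = 48 − 0.232(27.1)² + 0.0286(8500) + 3.8(27) = 48 − 170.3831 + 243.1 + 102.6 = 223.3169.
∂x/∂p = −2·0.232·p = -12.5744, so E_p = -12.5744·(27.1/223.3169) ≈ -1.53.
|E_p| > 1: demand is elastic.

-1.53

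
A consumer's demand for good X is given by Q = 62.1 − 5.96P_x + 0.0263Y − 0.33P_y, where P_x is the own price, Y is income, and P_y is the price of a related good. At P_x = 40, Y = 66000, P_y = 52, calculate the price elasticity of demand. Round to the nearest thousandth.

-0.155

Evaluating quantity at (P_x, Y, P_y) gives Q = 62.1 − 5.96(40) + 0.0263(66000) − 0.33(52) = 62.1 − 238.4 + 1735.8 − 17.16 = 1542.34.
∂Q/∂P_x = −5.96, so E_p = (−5.96)·(40/1542.34) ≈ -0.155.
|E_p| < 1: demand is inelastic.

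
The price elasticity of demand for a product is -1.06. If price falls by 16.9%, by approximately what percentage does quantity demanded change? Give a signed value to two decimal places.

17.91

%ΔQ ≈ E × %ΔP = (-1.06) × (-16.9%) ≈ 17.91%.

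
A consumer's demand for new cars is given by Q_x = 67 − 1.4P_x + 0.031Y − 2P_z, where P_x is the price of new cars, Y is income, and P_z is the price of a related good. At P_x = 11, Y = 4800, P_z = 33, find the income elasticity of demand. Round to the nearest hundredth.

1.11

Q_x = 67 − 1.4(11) + 0.031(4800) − 2(33) = 67 − 15.4 + 148.8 − 66 = 134.4.
∂Q_x/∂Y = +0.031, so E_I = 0.031·(4800/134.4) ≈ 1.11.
E_I > 1: normal good (luxury).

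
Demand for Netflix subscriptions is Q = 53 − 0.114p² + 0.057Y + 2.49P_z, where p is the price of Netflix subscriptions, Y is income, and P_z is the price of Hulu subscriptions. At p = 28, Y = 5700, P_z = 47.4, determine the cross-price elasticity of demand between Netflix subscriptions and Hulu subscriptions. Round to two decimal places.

0.29

Evaluating quantity at (p, Y, P_z) gives Q = 53 − 0.114(28)² + 0.057(5700) + 2.49(47.4) = 53 − 89.376 + 324.9 + 118.026 = 406.55.
∂Q/∂P_z = +2.49, so E_xy = 2.49·(47.4/406.55) ≈ 0.29.
E_xy > 0: the goods are substitutes.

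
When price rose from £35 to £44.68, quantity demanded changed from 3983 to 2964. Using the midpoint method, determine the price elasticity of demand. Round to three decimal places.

%ΔQ = (2964 − 3983)/[(3983 + 2964)/2] = -1019/3473.5 ≈ -0.2934.
%ΔP = (44.68 − 35)/[(35 + 44.68)/2] = 9.68/39.84 ≈ 0.2430.
Arc elasticity E = %ΔQ/%ΔP ≈ -0.2934/0.2430 ≈ -1.207.
|E| > 1: demand is elastic over this range.

-1.207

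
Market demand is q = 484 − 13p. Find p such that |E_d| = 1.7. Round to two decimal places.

Set −bp/(a − bp) = −1.7 ⇒ bp = 1.7(a − bp) ⇒ bp(1+1.7) = 1.7·a.
p = 1.7·484/(13·2.7) ≈ 23.44.

23.44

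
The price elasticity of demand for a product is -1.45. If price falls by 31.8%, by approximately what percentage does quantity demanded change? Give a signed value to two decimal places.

%ΔQ ≈ E × %ΔP = (-1.45) × (-31.8%) = 46.11%.

46.11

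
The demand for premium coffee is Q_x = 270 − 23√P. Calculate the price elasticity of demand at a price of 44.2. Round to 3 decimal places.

At P = 44.2, Q_x = 117.0889.
dQ_x/dP = −23/(2√P) = −23/(2·6.6483).
Point elasticity E = (dQ_x/dP)·(P/Q_x) = -1.7298 × 44.2/117.0889 ≈ -0.653.
|E| < 1, so demand is inelastic at this price.

-0.653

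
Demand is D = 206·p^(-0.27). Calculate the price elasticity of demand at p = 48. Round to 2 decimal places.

-0.27

For a Cobb–Douglas (constant-elasticity) form D = A·p^α·…, the elasticity with respect to p equals the exponent α at every point.
Here the exponent on p is -0.27, so the price elasticity of demand is -0.27.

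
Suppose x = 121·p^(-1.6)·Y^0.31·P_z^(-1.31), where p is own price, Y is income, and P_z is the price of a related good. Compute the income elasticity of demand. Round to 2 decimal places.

For a Cobb–Douglas (constant-elasticity) form x = A·Y^α·…, the elasticity with respect to Y equals the exponent α at every point.
Here the exponent on Y is 0.31, so the income elasticity of demand is 0.31.

0.31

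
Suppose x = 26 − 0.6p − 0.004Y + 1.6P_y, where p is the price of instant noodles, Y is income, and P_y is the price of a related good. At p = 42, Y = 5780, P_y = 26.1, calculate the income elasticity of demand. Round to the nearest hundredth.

At the given point, x = 26 − 0.6(42) − 0.004(5780) + 1.6(26.1) = 26 − 25.2 − 23.12 + 41.76 = 19.44.
∂x/∂Y = −0.004, so E_I = -0.004·(5780/19.44) ≈ -1.19.
E_I < 0: inferior good.

-1.19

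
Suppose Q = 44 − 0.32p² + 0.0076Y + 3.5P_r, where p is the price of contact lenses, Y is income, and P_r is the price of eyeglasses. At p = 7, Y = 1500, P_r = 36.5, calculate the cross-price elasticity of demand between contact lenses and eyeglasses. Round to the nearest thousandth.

0.763

Substituting, Q = 44 − 0.32(7)² + 0.0076(1500) + 3.5(36.5) = 44 − 15.68 + 11.4 + 127.75 = 167.47.
∂Q/∂P_r = +3.5, so E_xy = 3.5·(36.5/167.47) ≈ 0.763.
E_xy > 0: the goods are substitutes.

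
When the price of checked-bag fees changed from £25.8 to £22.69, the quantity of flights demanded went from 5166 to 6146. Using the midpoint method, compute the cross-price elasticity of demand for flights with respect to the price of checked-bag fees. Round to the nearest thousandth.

%ΔQ_x = (6146 − 5166)/[(5166+6146)/2] = 980/5656 ≈ 0.1733.
%ΔP_y = (22.69 − 25.8)/[(25.8+22.69)/2] ≈ -0.1283.
E_xy = 0.1733/-0.1283 ≈ -1.351.
E_xy < 0, so flights and checked-bag fees are complements.

-1.351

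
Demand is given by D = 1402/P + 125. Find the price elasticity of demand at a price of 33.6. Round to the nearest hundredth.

-0.25

At P = 33.6, D = 166.7262.
dD/dP = −1402/P² = −1.2419.
Point elasticity E = (dD/dP)·(P/D) = -1.2419 × 33.6/166.7262 ≈ -0.25.
|E| < 1, so demand is inelastic at this price.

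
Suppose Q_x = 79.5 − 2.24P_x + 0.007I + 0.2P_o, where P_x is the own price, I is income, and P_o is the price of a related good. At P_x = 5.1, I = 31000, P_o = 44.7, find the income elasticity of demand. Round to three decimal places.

First evaluate Q_x: 79.5 − 2.24(5.1) + 0.007(31000) + 0.2(44.7) = 79.5 − 11.424 + 217 + 8.94 = 294.016.
∂Q_x/∂I = +0.007, so E_I = 0.007·(31000/294.016) ≈ 0.738.
E_I ∈ (0,1): normal good (necessity).

0.738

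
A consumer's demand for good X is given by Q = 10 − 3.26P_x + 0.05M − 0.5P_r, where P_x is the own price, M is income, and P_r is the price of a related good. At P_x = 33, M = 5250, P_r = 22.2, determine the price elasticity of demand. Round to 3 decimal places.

-0.699

Substituting, Q = 10 − 3.26(33) + 0.05(5250) − 0.5(22.2) = 10 − 107.58 + 262.5 − 11.1 = 153.82.
∂Q/∂P_x = −3.26, so E_p = (−3.26)·(33/153.82) ≈ -0.699.
|E_p| < 1: demand is inelastic.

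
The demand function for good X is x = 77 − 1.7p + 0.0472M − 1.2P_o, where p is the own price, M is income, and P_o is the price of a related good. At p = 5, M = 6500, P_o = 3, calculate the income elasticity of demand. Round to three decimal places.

First evaluate x: 77 − 1.7(5) + 0.0472(6500) − 1.2(3) = 77 − 8.5 + 306.8 − 3.6 = 371.7.
∂x/∂M = +0.0472, so E_I = 0.0472·(6500/371.7) ≈ 0.825.
E_I ∈ (0,1): normal good (necessity).

0.825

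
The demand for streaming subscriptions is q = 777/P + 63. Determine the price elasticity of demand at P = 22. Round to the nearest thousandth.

At P = 22, q = 98.3182.
dq/dP = −777/P² = −1.6054.
Point elasticity E = (dq/dP)·(P/q) = -1.6054 × 22/98.3182 ≈ -0.359.
|E| < 1, so demand is inelastic at this price.

-0.359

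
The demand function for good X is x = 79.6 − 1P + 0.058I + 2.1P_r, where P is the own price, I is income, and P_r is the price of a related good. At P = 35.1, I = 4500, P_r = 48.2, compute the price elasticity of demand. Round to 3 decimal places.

x = 79.6 − 1(35.1) + 0.058(4500) + 2.1(48.2) = 79.6 − 35.1 + 261 + 101.22 = 406.72.
∂x/∂P = −1, so E_p = (−1)·(35.1/406.72) ≈ -0.086.
|E_p| < 1: demand is inelastic.

-0.086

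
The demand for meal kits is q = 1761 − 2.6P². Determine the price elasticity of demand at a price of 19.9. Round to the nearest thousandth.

-2.816

At P = 19.9, q = 731.374.
dq/dP = −2·2.6·P = −103.48.
Point elasticity E = (dq/dP)·(P/q) = -103.48 × 19.9/731.374 ≈ -2.816.
|E| > 1, so demand is elastic at this price.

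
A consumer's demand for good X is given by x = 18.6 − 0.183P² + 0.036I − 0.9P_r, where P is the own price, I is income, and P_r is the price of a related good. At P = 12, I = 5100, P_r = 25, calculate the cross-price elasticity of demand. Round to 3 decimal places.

-0.147

Evaluating quantity at (P, I, P_r) gives x = 18.6 − 0.183(12)² + 0.036(5100) − 0.9(25) = 18.6 − 26.352 + 183.6 − 22.5 = 153.348.
∂x/∂P_r = −0.9, so E_xy = -0.9·(25/153.348) ≈ -0.147.
E_xy < 0: the goods are complements.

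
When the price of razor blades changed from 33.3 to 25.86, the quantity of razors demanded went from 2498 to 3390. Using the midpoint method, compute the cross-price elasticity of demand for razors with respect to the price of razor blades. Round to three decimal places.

-1.205

%ΔQ_x = (3390 − 2498)/[(2498+3390)/2] = 892/2944 ≈ 0.3030.
%ΔP_y = (25.86 − 33.3)/[(33.3+25.86)/2] ≈ -0.2515.
E_xy = 0.3030/-0.2515 ≈ -1.205.
E_xy < 0, so razors and razor blades are complements.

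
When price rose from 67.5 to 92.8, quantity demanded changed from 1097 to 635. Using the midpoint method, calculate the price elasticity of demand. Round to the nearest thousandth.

-1.690

%ΔQ = (635 − 1097)/[(1097 + 635)/2] = -462/866 ≈ -0.5335.
%ΔP = (92.8 − 67.5)/[(67.5 + 92.8)/2] = 25.3/80.15 ≈ 0.3157.
Arc elasticity E = %ΔQ/%ΔP ≈ -0.5335/0.3157 ≈ -1.690.
|E| > 1: demand is elastic over this range.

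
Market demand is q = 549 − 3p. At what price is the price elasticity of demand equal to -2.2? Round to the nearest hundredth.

125.81

Set −bp/(a − bp) = −2.2 ⇒ bp = 2.2(a − bp) ⇒ bp(1+2.2) = 2.2·a.
p = 2.2·549/(3·3.2) ≈ 125.81.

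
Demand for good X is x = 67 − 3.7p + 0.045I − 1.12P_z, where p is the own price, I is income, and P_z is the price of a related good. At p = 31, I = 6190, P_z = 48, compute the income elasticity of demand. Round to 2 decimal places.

x = 67 − 3.7(31) + 0.045(6190) − 1.12(48) = 67 − 114.7 + 278.55 − 53.76 = 177.09.
∂x/∂I = +0.045, so E_I = 0.045·(6190/177.09) ≈ 1.57.
E_I > 1: normal good (luxury).

1.57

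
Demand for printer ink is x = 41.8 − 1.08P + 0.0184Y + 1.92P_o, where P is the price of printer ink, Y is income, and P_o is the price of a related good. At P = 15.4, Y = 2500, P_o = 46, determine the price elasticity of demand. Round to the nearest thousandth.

Evaluating quantity at (P, Y, P_o) gives x = 41.8 − 1.08(15.4) + 0.0184(2500) + 1.92(46) = 41.8 − 16.632 + 46 + 88.32 = 159.488.
∂x/∂P = −1.08, so E_p = (−1.08)·(15.4/159.488) ≈ -0.104.
|E_p| < 1: demand is inelastic.

-0.104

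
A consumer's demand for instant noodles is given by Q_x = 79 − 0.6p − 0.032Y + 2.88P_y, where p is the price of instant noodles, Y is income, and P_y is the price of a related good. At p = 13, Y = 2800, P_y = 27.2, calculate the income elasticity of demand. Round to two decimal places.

-1.49

First evaluate Q_x: 79 − 0.6(13) − 0.032(2800) + 2.88(27.2) = 79 − 7.8 − 89.6 + 78.336 = 59.936.
∂Q_x/∂Y = −0.032, so E_I = -0.032·(2800/59.936) ≈ -1.49.
E_I < 0: inferior good.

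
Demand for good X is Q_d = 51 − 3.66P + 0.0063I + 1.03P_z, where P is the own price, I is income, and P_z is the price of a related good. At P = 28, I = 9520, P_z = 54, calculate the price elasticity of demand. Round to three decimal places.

Substituting, Q_d = 51 − 3.66(28) + 0.0063(9520) + 1.03(54) = 51 − 102.48 + 59.976 + 55.62 = 64.116.
∂Q_d/∂P = −3.66, so E_p = (−3.66)·(28/64.116) ≈ -1.598.
|E_p| > 1: demand is elastic.

-1.598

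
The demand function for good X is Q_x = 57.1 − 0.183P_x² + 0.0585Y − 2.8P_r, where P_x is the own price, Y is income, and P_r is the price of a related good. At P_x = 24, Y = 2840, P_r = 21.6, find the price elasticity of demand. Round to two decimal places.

-3.68

At the given point, Q_x = 57.1 − 0.183(24)² + 0.0585(2840) − 2.8(21.6) = 57.1 − 105.408 + 166.14 − 60.48 = 57.352.
∂Q_x/∂P_x = −2·0.183·P_x = -8.784, so E_p = -8.784·(24/57.352) ≈ -3.68.
|E_p| > 1: demand is elastic.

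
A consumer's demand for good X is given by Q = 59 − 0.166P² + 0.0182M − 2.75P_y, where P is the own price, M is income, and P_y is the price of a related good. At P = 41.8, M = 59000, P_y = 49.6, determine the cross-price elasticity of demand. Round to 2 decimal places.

-0.19

Evaluating quantity at (P, M, P_y) gives Q = 59 − 0.166(41.8)² + 0.0182(59000) − 2.75(49.6) = 59 − 290.0418 + 1073.8 − 136.4 = 706.3582.
∂Q/∂P_y = −2.75, so E_xy = -2.75·(49.6/706.3582) ≈ -0.19.
E_xy < 0: the goods are complements.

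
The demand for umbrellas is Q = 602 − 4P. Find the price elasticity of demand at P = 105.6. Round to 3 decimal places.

-2.352

At P = 105.6, Q = 179.6.
dQ/dP = −4.
Point elasticity E = (dQ/dP)·(P/Q) = -4 × 105.6/179.6 ≈ -2.352.
|E| > 1, so demand is elastic at this price.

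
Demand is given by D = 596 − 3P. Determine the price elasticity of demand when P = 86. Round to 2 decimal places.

At P = 86, D = 338.
dD/dP = −3.
Point elasticity E = (dD/dP)·(P/D) = -3 × 86/338 ≈ -0.76.
|E| < 1, so demand is inelastic at this price.

-0.76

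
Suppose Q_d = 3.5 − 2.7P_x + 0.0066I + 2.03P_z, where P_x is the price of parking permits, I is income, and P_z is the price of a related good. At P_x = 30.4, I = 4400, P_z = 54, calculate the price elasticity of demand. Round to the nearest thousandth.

First evaluate Q_d: 3.5 − 2.7(30.4) + 0.0066(4400) + 2.03(54) = 3.5 − 82.08 + 29.04 + 109.62 = 60.08.
∂Q_d/∂P_x = −2.7, so E_p = (−2.7)·(30.4/60.08) ≈ -1.366.
|E_p| > 1: demand is elastic.

-1.366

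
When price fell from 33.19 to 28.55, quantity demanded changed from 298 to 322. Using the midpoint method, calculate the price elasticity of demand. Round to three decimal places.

-0.515

%ΔQ = (322 − 298)/[(298 + 322)/2] = 24/310 ≈ 0.0774.
%ΔP = (28.55 − 33.19)/[(33.19 + 28.55)/2] = -4.64/30.87 ≈ -0.1503.
Arc elasticity E = %ΔQ/%ΔP ≈ 0.0774/-0.1503 ≈ -0.515.
|E| < 1: demand is inelastic over this range.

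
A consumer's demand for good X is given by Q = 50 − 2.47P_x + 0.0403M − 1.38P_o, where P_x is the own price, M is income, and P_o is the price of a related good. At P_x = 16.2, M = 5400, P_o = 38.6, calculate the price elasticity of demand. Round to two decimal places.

Evaluating quantity at (P_x, M, P_o) gives Q = 50 − 2.47(16.2) + 0.0403(5400) − 1.38(38.6) = 50 − 40.014 + 217.62 − 53.268 = 174.338.
∂Q/∂P_x = −2.47, so E_p = (−2.47)·(16.2/174.338) ≈ -0.23.
|E_p| < 1: demand is inelastic.

-0.23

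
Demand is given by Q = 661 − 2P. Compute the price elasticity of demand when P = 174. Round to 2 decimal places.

At P = 174, Q = 313.
dQ/dP = −2.
Point elasticity E = (dQ/dP)·(P/Q) = -2 × 174/313 ≈ -1.11.
|E| > 1, so demand is elastic at this price.

-1.11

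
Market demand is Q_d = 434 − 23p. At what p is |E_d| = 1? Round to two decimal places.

9.43

For linear demand Q_d = a − bp, E = −bp/(a − bp). |E| = 1 ⇒ bp = a − bp ⇒ p = a/(2b).
p = 434/(2·23) ≈ 9.43.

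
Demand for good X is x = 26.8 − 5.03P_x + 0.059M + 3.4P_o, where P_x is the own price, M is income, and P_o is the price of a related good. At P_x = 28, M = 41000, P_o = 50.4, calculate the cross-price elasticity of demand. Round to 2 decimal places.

First evaluate x: 26.8 − 5.03(28) + 0.059(41000) + 3.4(50.4) = 26.8 − 140.84 + 2419 + 171.36 = 2476.32.
∂x/∂P_o = +3.4, so E_xy = 3.4·(50.4/2476.32) ≈ 0.07.
E_xy > 0: the goods are substitutes.

0.07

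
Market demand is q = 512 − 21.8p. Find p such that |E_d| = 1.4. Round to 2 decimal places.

Set −bp/(a − bp) = −1.4 ⇒ bp = 1.4(a − bp) ⇒ bp(1+1.4) = 1.4·a.
p = 1.4·512/(21.8·2.4) ≈ 13.70.

13.70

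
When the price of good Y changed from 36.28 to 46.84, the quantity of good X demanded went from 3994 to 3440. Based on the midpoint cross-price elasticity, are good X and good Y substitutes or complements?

complements

%ΔQ_x = (3440 − 3994)/[(3994+3440)/2] = -554/3717 ≈ -0.1490.
%ΔP_y = (46.84 − 36.28)/[(36.28+46.84)/2] ≈ 0.2541.
E_xy = -0.1490/0.2541 ≈ -0.587.
E_xy < 0, so the goods are complements.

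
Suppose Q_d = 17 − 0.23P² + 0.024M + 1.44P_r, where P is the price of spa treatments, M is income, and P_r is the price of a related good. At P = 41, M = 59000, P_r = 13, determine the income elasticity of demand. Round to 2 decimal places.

At the given point, Q_d = 17 − 0.23(41)² + 0.024(59000) + 1.44(13) = 17 − 386.63 + 1416 + 18.72 = 1065.09.
∂Q_d/∂M = +0.024, so E_I = 0.024·(59000/1065.09) ≈ 1.33.
E_I > 1: normal good (luxury).

1.33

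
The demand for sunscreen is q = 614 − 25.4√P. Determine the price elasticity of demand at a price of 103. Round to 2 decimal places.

-0.36

At P = 103, q = 356.2182.
dq/dP = −25.4/(2√P) = −25.4/(2·10.1489).
Point elasticity E = (dq/dP)·(P/q) = -1.2514 × 103/356.2182 ≈ -0.36.
|E| < 1, so demand is inelastic at this price.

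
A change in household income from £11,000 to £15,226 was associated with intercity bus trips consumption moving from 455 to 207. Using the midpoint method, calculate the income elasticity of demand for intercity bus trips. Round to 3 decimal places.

%ΔQ = (207 − 455)/[(455+207)/2] = -248/331 ≈ -0.7492.
%ΔY = (15,226 − 11,000)/[(11,000+15,226)/2] = 4226/13113 ≈ 0.3223.
E_I = %ΔQ/%ΔY ≈ -2.325.
E_I < 0: inferior good.

-2.325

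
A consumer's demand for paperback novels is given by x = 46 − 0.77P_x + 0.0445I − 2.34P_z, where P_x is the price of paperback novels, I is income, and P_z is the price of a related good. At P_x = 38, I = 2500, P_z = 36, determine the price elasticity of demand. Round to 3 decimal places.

-0.669

x = 46 − 0.77(38) + 0.0445(2500) − 2.34(36) = 46 − 29.26 + 111.25 − 84.24 = 43.75.
∂x/∂P_x = −0.77, so E_p = (−0.77)·(38/43.75) ≈ -0.669.
|E_p| < 1: demand is inelastic.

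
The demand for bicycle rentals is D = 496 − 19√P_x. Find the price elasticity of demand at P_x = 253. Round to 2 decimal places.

-0.78

At P_x = 253, D = 193.7865.
dD/dP_x = −19/(2√P_x) = −19/(2·15.906).
Point elasticity E = (dD/dP_x)·(P_x/D) = -0.5973 × 253/193.7865 ≈ -0.78.
|E| < 1, so demand is inelastic at this price.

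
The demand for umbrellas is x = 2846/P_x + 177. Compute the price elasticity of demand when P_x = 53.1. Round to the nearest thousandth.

At P_x = 53.1, x = 230.597.
dx/dP_x = −2846/P_x² = −1.0094.
Point elasticity E = (dx/dP_x)·(P_x/x) = -1.0094 × 53.1/230.597 ≈ -0.232.
|E| < 1, so demand is inelastic at this price.

-0.232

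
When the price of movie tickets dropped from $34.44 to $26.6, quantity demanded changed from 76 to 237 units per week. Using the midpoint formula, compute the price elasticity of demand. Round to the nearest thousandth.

-4.005

%Δq = (237 − 76)/[(76 + 237)/2] = 161/156.5 ≈ 1.0288.
%ΔP = (26.6 − 34.44)/[(34.44 + 26.6)/2] = -7.84/30.52 ≈ -0.2569.
Arc elasticity E = %Δq/%ΔP ≈ 1.0288/-0.2569 ≈ -4.005.
|E| > 1: demand is elastic over this range.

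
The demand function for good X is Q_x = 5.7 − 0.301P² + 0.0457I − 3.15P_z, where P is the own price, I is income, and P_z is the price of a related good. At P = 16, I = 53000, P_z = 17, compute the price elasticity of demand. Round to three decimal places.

First evaluate Q_x: 5.7 − 0.301(16)² + 0.0457(53000) − 3.15(17) = 5.7 − 77.056 + 2422.1 − 53.55 = 2297.194.
∂Q_x/∂P = −2·0.301·P = -9.632, so E_p = -9.632·(16/2297.194) ≈ -0.067.
|E_p| < 1: demand is inelastic.

-0.067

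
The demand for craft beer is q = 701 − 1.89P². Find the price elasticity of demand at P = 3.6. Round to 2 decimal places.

At P = 3.6, q = 676.5056.
dq/dP = −2·1.89·P = −13.608.
Point elasticity E = (dq/dP)·(P/q) = -13.608 × 3.6/676.5056 ≈ -0.07.
|E| < 1, so demand is inelastic at this price.

-0.07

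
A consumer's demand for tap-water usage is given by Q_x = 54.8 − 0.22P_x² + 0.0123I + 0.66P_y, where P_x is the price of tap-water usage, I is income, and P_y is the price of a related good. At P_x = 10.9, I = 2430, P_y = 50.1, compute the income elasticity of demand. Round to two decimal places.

Evaluating quantity at (P_x, I, P_y) gives Q_x = 54.8 − 0.22(10.9)² + 0.0123(2430) + 0.66(50.1) = 54.8 − 26.1382 + 29.889 + 33.066 = 91.6168.
∂Q_x/∂I = +0.0123, so E_I = 0.0123·(2430/91.6168) ≈ 0.33.
E_I ∈ (0,1): normal good (necessity).

0.33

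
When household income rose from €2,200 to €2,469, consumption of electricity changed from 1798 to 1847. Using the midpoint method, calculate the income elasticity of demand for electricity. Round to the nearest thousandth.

0.233

%ΔQ = (1847 − 1798)/[(1798+1847)/2] = 49/1822.5 ≈ 0.0269.
%ΔM = (2,469 − 2,200)/[(2,200+2,469)/2] = 269/2334.5 ≈ 0.1152.
E_I = %ΔQ/%ΔM ≈ 0.233.
E_I ∈ (0,1): normal good (necessity).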